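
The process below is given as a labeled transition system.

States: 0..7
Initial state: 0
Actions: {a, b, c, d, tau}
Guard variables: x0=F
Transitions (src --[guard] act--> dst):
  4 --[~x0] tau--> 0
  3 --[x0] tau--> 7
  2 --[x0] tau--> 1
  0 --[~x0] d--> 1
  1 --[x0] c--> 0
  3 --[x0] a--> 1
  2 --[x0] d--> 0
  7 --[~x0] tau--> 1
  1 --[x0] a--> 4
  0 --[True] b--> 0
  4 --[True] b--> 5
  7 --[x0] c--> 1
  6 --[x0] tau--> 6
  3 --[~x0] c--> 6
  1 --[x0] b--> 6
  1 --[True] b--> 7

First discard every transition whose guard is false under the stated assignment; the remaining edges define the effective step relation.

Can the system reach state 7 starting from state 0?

Answer: REACHABLE

Analysis:
After dropping false guards: 7 live edges.
Layer 0: {0}
Layer 1: {1}  now seen {0,1}
Layer 2: {7}  now seen {0,1,7}
R = {0,1,7}
witness 7: d·b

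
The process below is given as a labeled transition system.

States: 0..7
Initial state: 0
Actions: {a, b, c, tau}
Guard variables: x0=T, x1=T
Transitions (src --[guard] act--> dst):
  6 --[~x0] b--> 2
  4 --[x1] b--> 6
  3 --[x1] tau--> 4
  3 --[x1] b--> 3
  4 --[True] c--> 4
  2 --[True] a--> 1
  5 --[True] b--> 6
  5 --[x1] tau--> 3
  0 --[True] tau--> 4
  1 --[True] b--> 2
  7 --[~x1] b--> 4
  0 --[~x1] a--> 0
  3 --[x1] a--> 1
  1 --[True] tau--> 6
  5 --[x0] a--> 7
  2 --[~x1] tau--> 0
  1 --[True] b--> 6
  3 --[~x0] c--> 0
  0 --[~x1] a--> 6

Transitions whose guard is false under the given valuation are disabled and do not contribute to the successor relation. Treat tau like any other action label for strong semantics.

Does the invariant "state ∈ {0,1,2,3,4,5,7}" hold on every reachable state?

Answer: INVARIANT VIOLATED at state 6

Trace:
Inv-set: {0,1,2,3,4,5,7}
Reach set: {0,4,6}
  0: ok
  4: ok
  6: VIOLATES
witness against invariant: tau·b → 6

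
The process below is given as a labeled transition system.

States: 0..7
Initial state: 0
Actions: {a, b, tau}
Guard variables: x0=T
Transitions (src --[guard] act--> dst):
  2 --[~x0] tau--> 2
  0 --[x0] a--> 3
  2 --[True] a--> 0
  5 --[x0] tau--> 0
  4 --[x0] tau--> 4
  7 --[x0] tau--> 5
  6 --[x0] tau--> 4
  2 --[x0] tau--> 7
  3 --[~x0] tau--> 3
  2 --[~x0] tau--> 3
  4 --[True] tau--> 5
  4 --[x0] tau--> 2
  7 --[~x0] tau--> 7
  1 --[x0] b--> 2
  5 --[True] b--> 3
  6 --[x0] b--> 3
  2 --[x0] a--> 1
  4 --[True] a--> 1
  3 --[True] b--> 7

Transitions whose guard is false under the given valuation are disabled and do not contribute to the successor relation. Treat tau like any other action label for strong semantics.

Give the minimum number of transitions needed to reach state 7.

Answer: 2

Trace:
Breadth-first toward 7:
  L0 = {0}
  L1 = {3}
  L2 = {7}
depth(7)=2, e.g. a·b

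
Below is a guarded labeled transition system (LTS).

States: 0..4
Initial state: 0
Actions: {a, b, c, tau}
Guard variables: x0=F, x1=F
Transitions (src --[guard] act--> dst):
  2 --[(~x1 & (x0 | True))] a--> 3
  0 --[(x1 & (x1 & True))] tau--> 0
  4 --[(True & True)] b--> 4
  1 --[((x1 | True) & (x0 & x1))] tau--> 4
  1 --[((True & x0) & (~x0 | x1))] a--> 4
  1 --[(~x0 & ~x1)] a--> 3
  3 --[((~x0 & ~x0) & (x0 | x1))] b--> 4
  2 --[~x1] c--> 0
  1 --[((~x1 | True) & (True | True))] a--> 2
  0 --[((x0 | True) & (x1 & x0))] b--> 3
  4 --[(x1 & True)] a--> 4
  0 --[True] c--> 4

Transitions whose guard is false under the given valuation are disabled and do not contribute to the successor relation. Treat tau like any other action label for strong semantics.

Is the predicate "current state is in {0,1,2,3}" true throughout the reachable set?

Answer: INVARIANT VIOLATED at state 4

Analysis:
Allowed set {0,1,2,3}
R = {0,4}
  0: ok
  4: ✗ unsafe
counterexample path to 4: c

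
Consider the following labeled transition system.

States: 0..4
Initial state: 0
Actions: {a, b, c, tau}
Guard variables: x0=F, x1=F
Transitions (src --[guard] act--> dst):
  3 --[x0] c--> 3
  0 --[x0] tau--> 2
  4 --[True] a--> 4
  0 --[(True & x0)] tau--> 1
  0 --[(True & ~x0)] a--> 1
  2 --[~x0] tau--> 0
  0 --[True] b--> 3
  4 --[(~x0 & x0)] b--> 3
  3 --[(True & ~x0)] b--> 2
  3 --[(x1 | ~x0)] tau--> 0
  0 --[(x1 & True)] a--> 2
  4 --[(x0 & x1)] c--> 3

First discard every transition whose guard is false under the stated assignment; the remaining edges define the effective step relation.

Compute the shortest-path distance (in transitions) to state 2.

Answer: 2

Working:
Layered search for 2:
  L0 = {0}
  L1 = {1,3}
  L2 = {2}
2 enters at depth 2; path b·b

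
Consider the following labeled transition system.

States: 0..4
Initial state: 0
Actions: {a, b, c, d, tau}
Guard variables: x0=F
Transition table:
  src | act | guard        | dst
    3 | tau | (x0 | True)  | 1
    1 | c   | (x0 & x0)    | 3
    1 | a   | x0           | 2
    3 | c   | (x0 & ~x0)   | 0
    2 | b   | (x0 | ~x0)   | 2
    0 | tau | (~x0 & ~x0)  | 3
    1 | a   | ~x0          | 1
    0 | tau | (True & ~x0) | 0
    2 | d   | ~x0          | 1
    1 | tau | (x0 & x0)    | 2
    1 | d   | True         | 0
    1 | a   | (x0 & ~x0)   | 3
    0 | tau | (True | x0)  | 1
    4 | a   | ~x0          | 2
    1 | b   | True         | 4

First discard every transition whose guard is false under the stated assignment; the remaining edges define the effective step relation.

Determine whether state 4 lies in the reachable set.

Answer: REACHABLE

Analysis:
After dropping false guards: 10 live edges.
Layer 0: {0}
Layer 1: {1,3}  now seen {0,1,3}
Layer 2: {4}  now seen {0,1,3,4}
Layer 3: {2}  now seen {0,1,2,3,4}
R = {0,1,2,3,4}
witness 4: tau·b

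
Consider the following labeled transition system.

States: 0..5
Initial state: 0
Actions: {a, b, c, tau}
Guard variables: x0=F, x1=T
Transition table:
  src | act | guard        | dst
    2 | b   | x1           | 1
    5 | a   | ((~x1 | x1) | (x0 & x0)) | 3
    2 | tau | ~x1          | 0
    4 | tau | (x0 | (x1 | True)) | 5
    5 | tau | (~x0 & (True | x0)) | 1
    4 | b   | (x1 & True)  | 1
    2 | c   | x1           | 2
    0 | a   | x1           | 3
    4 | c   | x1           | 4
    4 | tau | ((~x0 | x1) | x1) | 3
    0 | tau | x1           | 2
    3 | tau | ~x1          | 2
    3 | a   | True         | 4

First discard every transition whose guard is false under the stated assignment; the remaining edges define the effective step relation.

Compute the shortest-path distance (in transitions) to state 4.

Answer: 2

Analysis:
BFS to 4:
  depth 0: {0}
  depth 1: {2,3}
  depth 2: {1,4}
first hit 4 at d=2 via a·a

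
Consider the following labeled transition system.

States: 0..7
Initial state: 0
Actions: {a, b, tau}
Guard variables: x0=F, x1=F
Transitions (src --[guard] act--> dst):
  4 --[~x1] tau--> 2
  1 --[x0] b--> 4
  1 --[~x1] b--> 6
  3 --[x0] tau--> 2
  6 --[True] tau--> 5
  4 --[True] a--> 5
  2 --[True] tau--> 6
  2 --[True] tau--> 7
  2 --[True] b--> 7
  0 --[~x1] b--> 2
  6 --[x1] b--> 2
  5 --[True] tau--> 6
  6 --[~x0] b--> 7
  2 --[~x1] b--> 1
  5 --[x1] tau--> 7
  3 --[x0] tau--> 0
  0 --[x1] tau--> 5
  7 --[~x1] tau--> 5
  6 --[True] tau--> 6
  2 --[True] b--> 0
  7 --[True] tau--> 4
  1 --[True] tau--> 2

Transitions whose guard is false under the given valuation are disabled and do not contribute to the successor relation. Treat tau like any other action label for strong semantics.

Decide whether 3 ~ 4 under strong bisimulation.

Refine partition for ~:
  round 0: {{0,1,2,3,4,5,6,7}}
  round 1: {{0},{1,2,6},{3},{4},{5,7}}
  round 2: {{0},{1},{2},{3},{4},{5},{6},{7}}
stable after 3 split(s): 8 block(s)
class of 3: {3}; class of 4: {4}

Answer: NOT BISIMILAR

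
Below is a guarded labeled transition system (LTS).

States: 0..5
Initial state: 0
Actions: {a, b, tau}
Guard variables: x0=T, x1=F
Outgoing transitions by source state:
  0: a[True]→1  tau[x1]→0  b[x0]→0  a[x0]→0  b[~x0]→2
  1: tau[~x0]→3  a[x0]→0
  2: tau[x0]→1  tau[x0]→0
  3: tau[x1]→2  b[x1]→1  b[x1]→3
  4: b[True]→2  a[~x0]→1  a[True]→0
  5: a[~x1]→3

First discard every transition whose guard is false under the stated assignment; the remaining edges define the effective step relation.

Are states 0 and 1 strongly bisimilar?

Answer: NOT BISIMILAR

Trace:
Compute ~ classes (split until stable):
  π0 = {{0,1,2,3,4,5}}
  π1 = {{0,4},{1,5},{2},{3}}
  π2 = {{0},{1},{2},{3},{4},{5}}
Fixed point at round 3; 6 class(es).
[0]={0}  [1]={1}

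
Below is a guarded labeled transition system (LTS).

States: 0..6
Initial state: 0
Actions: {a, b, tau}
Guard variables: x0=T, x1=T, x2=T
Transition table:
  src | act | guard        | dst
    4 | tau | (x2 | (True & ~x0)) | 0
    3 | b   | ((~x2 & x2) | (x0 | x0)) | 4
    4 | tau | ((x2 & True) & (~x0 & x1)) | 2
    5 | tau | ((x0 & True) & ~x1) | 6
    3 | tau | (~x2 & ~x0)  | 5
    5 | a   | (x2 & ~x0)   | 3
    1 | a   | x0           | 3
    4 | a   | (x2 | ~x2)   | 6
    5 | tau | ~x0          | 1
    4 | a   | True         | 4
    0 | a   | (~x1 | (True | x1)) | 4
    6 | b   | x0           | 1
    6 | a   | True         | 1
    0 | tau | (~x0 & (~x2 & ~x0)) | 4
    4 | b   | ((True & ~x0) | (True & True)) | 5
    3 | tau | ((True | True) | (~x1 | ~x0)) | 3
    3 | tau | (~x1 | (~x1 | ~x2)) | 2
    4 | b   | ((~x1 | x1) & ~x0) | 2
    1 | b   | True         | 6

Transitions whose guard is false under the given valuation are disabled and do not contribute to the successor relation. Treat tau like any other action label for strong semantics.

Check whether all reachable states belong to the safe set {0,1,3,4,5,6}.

Answer: INVARIANT HOLDS

Analysis:
Inv-set: {0,1,3,4,5,6}
Reachable = {0,1,3,4,5,6}
  0: ✓
  1: ✓
  3: ✓
  4: ✓
  5: ✓
  6: ✓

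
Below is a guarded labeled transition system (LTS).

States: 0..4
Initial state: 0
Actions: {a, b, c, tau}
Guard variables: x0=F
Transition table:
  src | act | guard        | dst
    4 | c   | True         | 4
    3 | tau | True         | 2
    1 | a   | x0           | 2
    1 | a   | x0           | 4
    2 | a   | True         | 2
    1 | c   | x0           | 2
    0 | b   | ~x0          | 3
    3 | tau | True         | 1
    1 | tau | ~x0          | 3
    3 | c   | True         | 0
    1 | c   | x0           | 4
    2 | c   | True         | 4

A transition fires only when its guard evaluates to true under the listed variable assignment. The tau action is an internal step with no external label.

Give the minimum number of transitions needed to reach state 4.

Answer: 3

Analysis:
Breadth-first toward 4:
  depth 0: {0}
  depth 1: {3}
  depth 2: {1,2}
  depth 3: {4}
depth(4)=3, e.g. b·tau·c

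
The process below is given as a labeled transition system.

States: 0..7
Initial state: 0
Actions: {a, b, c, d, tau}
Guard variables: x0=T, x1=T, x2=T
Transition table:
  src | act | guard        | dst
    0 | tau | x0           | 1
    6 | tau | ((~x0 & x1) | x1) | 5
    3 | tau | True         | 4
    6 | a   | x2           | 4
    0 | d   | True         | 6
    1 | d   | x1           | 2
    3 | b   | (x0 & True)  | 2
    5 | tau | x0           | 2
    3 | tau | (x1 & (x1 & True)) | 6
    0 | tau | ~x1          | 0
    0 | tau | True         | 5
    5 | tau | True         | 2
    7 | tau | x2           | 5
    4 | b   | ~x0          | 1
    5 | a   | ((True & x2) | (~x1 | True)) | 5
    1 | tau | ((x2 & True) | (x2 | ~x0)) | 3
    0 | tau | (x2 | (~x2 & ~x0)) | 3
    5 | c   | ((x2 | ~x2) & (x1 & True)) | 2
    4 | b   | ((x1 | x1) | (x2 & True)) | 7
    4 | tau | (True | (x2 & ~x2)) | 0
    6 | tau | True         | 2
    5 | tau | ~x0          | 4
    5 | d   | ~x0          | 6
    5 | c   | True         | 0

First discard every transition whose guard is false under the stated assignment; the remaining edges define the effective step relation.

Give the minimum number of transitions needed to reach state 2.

Layered search for 2:
  Layer 0: {0}
  Layer 1: {1,3,5,6}
  Layer 2: {2,4}
depth(2)=2, e.g. d·tau

Answer: 2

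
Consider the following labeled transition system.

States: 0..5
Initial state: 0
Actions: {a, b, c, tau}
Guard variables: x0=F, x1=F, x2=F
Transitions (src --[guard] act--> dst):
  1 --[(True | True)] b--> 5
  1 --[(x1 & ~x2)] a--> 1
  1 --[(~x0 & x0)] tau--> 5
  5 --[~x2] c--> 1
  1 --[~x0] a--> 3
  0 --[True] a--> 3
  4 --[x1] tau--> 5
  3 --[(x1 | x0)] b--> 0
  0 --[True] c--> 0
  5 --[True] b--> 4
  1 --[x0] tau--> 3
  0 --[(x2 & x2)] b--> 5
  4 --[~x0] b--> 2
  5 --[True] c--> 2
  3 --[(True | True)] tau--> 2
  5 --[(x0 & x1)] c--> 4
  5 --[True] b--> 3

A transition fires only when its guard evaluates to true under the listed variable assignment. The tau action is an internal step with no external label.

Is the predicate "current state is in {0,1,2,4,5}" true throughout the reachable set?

Answer: INVARIANT VIOLATED at state 3

Working:
Inv-set: {0,1,2,4,5}
R = {0,2,3}
  0: ok
  2: ok
  3: outside
witness against invariant: a → 3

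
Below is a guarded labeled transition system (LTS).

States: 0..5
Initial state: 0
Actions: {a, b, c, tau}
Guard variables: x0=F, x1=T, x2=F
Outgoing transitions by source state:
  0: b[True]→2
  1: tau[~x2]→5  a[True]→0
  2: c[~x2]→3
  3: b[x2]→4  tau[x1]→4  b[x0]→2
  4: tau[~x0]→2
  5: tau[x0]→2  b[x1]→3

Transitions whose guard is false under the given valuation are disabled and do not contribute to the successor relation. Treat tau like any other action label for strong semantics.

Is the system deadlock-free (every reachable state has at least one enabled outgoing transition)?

Answer: DEADLOCK-FREE

Analysis:
R = {0,2,3,4}
  0: b→2  [deg 1]
  2: c→3  [deg 1]
  3: tau→4  [deg 1]
  4: tau→2  [deg 1]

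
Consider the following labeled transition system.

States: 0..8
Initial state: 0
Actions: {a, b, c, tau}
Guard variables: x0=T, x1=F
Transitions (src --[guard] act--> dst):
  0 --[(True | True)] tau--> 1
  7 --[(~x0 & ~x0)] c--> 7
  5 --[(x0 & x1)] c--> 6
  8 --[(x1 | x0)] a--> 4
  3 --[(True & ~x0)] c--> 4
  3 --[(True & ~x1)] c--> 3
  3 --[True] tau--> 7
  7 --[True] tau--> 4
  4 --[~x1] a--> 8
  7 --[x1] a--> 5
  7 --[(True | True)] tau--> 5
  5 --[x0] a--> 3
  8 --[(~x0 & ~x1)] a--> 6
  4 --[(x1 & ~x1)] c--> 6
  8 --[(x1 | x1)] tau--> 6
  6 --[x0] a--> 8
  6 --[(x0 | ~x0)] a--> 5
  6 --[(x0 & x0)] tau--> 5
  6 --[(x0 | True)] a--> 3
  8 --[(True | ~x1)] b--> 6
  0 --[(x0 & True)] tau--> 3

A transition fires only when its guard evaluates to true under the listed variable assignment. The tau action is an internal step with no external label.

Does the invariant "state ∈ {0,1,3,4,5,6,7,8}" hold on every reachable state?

Answer: INVARIANT HOLDS

Analysis:
Allowed set {0,1,3,4,5,6,7,8}
R = {0,1,3,4,5,6,7,8}
  0: ok
  1: ok
  3: ok
  4: ok
  5: ok
  6: ok
  7: ok
  8: ok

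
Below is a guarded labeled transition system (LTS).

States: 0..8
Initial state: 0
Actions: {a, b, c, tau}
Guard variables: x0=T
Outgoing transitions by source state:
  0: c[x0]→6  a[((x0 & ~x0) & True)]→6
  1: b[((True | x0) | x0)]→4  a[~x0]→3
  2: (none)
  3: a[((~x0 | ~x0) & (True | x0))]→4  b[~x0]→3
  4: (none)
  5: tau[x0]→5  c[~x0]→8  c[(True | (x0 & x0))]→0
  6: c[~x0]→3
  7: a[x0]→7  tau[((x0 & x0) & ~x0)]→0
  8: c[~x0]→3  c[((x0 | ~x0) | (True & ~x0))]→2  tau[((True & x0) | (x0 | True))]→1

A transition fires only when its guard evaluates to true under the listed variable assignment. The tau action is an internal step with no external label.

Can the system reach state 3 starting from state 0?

Answer: UNREACHABLE

Trace:
Guard filter leaves 7 enabled edge(s).
L0 = {0}
L1 = {6}  now seen {0,6}
R = {0,6}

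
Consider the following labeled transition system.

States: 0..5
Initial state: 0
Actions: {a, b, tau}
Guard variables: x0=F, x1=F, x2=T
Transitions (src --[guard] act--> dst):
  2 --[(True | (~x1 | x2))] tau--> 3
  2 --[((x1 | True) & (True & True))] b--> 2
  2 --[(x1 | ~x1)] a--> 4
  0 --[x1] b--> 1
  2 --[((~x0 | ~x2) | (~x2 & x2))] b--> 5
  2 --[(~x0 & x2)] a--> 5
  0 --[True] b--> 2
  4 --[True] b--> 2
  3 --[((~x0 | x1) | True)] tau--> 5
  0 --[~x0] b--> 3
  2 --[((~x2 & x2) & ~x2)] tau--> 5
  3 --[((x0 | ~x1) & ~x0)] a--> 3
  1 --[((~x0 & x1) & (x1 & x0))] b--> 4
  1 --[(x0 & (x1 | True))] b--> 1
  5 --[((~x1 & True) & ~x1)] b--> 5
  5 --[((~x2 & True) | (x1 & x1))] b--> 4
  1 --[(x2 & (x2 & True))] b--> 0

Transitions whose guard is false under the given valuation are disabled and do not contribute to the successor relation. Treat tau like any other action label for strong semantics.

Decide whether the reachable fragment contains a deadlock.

Reach set: {0,2,3,4,5}
  0: b→2  b→3  [2 out]
  2: a→4  a→5  b→2  b→5  tau→3  [5 out]
  3: a→3  tau→5  [2 out]
  4: b→2  [1 out]
  5: b→5  [1 out]

Answer: DEADLOCK-FREE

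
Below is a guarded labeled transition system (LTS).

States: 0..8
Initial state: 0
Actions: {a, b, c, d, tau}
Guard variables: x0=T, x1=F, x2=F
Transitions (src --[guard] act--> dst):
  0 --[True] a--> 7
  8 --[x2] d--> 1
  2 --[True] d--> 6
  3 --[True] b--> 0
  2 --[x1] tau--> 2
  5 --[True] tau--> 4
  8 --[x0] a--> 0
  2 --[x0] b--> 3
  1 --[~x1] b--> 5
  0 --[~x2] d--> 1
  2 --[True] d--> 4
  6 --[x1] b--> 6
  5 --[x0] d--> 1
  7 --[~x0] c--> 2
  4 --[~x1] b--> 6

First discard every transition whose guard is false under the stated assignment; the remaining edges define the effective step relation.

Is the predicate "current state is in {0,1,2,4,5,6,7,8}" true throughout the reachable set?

Safe = {0,1,2,4,5,6,7,8}
Reachable = {0,1,4,5,6,7}
  0: ✓
  1: ✓
  4: ✓
  5: ✓
  6: ✓
  7: ✓

Answer: INVARIANT HOLDS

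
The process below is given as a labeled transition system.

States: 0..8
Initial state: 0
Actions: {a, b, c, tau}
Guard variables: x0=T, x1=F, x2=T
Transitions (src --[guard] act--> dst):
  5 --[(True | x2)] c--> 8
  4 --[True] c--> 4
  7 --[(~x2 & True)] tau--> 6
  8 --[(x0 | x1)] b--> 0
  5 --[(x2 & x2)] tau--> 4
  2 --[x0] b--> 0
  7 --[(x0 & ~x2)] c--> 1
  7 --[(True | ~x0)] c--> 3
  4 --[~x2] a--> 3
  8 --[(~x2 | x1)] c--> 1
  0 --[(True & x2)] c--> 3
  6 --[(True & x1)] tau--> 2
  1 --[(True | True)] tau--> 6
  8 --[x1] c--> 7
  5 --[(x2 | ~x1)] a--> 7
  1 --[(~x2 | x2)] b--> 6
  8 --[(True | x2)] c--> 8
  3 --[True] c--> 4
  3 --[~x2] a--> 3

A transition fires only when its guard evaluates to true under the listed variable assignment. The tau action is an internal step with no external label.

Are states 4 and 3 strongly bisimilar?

Refine partition for ~:
  P[0] = {{0,1,2,3,4,5,6,7,8}}
  P[1] = {{0,3,4,7},{1},{2},{5},{6},{8}}
Fixed point at round 2; 6 class(es).
4∈{0,3,4,7}, 3∈{0,3,4,7}

Answer: BISIMILAR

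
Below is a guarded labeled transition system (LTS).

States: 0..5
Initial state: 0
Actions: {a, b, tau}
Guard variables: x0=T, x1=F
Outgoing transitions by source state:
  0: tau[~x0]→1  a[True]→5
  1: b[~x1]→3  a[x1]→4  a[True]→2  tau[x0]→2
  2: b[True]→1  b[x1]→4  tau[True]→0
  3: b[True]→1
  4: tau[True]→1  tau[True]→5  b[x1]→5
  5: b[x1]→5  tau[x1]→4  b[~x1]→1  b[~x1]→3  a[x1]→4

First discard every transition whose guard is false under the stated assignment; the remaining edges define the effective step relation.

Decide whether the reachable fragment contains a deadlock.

Reach set: {0,1,2,3,5}
  0: a→5  [1 exit(s)]
  1: a→2  b→3  tau→2  [3 exit(s)]
  2: b→1  tau→0  [2 exit(s)]
  3: b→1  [1 exit(s)]
  5: b→1  b→3  [2 exit(s)]

Answer: DEADLOCK-FREE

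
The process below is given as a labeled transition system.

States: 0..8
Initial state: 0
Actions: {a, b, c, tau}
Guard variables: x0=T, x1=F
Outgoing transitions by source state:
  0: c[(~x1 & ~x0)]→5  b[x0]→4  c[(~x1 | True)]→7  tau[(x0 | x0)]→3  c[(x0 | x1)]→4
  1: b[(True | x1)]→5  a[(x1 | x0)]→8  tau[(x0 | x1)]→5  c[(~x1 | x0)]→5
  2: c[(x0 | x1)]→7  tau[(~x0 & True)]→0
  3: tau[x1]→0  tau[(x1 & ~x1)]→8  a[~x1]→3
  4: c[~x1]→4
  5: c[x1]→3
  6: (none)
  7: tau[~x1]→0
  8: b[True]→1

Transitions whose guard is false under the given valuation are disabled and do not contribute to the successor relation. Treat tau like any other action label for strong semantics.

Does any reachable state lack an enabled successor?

Answer: DEADLOCK-FREE

Analysis:
Reach set: {0,3,4,7}
  0: b→4  c→4  c→7  tau→3  [4 exit(s)]
  3: a→3  [1 exit(s)]
  4: c→4  [1 exit(s)]
  7: tau→0  [1 exit(s)]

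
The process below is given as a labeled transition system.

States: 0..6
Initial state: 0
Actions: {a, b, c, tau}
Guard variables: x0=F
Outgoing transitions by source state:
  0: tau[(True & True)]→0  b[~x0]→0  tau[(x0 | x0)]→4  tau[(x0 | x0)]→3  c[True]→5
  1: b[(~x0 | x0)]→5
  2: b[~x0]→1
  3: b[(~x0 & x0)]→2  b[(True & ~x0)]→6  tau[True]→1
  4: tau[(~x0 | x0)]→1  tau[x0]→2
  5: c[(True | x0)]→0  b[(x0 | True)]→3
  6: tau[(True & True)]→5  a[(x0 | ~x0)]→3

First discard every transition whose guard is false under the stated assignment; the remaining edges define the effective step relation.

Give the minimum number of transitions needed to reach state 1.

Answer: 3

Trace:
Layered search for 1:
  Layer 0: {0}
  Layer 1: {5}
  Layer 2: {3}
  Layer 3: {1,6}
first hit 1 at d=3 via c·b·tau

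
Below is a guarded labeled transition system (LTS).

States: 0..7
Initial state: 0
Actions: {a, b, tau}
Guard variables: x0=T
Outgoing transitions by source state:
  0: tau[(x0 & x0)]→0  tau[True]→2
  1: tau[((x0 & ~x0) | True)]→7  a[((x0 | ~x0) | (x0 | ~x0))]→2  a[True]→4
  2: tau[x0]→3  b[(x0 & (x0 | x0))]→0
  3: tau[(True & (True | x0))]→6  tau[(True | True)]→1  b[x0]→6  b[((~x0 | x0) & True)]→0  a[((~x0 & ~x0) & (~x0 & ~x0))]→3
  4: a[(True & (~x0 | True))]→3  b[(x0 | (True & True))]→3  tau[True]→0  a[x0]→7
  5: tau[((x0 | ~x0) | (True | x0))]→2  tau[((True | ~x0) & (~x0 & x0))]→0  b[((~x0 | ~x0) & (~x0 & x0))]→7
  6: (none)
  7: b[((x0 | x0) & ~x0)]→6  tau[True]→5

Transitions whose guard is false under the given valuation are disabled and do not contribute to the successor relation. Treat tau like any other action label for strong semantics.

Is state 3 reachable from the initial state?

17 transition(s) survive guard evaluation.
depth 0: {0}
depth 1: {2}  cumulative {0,2}
depth 2: {3}  cumulative {0,2,3}
depth 3: {1,6}  cumulative {0,1,2,3,6}
depth 4: {4,7}  cumulative {0,1,2,3,4,6,7}
depth 5: {5}  cumulative {0,1,2,3,4,5,6,7}
R = {0,1,2,3,4,5,6,7}
Path to 3: tau·tau

Answer: REACHABLE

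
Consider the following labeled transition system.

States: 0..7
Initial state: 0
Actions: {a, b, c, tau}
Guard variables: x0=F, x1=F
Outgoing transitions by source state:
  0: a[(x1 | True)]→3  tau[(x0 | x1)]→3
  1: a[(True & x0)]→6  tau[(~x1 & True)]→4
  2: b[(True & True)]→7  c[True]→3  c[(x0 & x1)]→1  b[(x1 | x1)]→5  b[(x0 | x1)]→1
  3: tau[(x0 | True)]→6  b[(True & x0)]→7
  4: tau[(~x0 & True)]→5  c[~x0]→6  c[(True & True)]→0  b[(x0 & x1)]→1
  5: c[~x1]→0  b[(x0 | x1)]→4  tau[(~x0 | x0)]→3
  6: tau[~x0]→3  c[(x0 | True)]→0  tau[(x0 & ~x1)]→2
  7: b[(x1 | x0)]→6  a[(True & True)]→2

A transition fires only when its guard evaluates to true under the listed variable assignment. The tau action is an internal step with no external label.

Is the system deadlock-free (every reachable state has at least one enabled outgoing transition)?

R = {0,3,6}
  0: a→3  [1 out]
  3: tau→6  [1 out]
  6: c→0  tau→3  [2 out]

Answer: DEADLOCK-FREE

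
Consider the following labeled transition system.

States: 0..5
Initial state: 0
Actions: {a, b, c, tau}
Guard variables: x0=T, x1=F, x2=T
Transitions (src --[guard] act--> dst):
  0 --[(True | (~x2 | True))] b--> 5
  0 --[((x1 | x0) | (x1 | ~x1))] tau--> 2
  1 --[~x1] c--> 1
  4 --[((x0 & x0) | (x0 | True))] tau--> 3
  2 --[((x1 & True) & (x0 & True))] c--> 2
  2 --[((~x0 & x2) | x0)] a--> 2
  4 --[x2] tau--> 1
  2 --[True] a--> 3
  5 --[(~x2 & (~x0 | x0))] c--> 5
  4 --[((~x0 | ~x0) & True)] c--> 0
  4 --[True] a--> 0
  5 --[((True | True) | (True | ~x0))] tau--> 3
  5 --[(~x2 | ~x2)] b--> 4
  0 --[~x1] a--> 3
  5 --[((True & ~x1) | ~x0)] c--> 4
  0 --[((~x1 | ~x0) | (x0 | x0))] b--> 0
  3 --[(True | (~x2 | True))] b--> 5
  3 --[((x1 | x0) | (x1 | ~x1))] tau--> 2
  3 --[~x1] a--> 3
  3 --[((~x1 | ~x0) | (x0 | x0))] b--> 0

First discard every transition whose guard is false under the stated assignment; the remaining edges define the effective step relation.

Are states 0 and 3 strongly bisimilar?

Answer: BISIMILAR

Trace:
Refine partition for ~:
  π0 = {{0,1,2,3,4,5}}
  π1 = {{0,3},{1},{2},{4},{5}}
Fixed point at round 2; 5 class(es).
0∈{0,3}, 3∈{0,3}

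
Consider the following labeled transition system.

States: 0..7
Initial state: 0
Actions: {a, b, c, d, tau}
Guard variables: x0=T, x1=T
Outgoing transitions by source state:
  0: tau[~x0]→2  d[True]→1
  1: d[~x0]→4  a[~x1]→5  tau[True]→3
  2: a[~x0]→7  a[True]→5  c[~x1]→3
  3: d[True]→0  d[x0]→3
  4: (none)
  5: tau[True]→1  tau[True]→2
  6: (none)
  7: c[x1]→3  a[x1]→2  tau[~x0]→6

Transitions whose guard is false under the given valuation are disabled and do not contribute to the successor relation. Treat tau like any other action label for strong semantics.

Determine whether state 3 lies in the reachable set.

After dropping false guards: 9 live edges.
Layer 0: {0}
Layer 1: {1}  cumulative {0,1}
Layer 2: {3}  cumulative {0,1,3}
Reachable = {0,1,3}
witness 3: d·tau

Answer: REACHABLE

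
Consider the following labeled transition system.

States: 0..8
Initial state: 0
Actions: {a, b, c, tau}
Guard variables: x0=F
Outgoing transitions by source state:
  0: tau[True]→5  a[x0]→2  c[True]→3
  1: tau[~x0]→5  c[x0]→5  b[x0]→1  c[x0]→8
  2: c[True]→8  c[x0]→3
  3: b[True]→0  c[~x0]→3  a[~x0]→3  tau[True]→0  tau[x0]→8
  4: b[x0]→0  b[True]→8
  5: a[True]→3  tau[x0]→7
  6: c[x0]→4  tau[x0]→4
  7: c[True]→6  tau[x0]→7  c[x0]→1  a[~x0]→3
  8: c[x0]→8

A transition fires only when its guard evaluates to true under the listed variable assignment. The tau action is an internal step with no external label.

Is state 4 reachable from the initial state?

After dropping false guards: 12 live edges.
L0 = {0}
L1 = {3,5}  now seen {0,3,5}
Reach set: {0,3,5}

Answer: UNREACHABLE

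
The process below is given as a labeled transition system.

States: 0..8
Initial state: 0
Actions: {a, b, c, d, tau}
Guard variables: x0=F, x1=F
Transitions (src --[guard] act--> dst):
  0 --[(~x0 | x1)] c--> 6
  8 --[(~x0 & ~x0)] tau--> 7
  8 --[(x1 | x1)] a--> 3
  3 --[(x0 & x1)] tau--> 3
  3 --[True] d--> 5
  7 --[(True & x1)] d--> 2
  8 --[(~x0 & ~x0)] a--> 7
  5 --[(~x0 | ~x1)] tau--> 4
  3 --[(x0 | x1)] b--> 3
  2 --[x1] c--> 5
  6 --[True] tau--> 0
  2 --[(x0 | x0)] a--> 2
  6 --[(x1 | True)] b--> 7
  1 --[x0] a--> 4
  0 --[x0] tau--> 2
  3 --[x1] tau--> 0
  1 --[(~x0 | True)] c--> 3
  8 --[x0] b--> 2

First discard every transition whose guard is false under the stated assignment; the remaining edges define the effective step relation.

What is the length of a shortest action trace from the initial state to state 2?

Answer: UNREACHABLE

Trace:
BFS to 2:
  depth 0: {0}
  depth 1: {6}
  depth 2: {7}
2 never appears.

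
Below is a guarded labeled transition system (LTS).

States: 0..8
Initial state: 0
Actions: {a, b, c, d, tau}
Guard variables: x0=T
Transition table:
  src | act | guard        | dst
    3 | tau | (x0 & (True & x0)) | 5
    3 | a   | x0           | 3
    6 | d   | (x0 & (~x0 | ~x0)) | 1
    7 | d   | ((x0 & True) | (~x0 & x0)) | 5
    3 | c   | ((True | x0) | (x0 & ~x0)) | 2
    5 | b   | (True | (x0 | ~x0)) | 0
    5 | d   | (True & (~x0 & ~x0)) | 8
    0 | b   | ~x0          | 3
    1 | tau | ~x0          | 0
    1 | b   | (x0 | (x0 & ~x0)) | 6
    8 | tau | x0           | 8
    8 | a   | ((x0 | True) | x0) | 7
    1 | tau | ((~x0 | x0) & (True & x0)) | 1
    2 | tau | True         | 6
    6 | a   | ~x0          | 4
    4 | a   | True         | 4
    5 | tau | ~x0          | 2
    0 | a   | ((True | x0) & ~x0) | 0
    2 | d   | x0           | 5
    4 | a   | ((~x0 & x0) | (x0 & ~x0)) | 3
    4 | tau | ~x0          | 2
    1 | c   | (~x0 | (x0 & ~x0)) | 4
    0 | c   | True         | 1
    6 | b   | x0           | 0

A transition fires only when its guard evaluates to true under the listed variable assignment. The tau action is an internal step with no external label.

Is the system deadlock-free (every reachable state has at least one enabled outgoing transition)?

Answer: DEADLOCK-FREE

Trace:
Reachable = {0,1,6}
  0: c→1  [1 out]
  1: b→6  tau→1  [2 out]
  6: b→0  [1 out]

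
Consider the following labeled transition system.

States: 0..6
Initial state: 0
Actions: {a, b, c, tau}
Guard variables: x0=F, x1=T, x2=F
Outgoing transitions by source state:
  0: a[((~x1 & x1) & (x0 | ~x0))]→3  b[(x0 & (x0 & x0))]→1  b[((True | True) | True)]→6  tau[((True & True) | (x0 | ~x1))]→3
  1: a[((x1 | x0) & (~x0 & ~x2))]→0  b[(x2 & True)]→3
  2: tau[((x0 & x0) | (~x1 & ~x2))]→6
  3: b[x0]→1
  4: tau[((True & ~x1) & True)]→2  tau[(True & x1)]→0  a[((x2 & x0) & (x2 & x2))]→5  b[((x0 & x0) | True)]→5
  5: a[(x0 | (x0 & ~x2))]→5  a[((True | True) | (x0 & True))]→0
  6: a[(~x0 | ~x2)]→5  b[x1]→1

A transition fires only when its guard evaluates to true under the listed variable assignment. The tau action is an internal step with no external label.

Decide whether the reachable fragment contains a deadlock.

R = {0,1,3,5,6}
  0: b→6  tau→3  [2 out]
  1: a→0  [1 out]
  3: ∅  [no exit]
  5: a→0  [1 out]
  6: a→5  b→1  [2 out]
Path to 3: tau

Answer: DEADLOCK at state 3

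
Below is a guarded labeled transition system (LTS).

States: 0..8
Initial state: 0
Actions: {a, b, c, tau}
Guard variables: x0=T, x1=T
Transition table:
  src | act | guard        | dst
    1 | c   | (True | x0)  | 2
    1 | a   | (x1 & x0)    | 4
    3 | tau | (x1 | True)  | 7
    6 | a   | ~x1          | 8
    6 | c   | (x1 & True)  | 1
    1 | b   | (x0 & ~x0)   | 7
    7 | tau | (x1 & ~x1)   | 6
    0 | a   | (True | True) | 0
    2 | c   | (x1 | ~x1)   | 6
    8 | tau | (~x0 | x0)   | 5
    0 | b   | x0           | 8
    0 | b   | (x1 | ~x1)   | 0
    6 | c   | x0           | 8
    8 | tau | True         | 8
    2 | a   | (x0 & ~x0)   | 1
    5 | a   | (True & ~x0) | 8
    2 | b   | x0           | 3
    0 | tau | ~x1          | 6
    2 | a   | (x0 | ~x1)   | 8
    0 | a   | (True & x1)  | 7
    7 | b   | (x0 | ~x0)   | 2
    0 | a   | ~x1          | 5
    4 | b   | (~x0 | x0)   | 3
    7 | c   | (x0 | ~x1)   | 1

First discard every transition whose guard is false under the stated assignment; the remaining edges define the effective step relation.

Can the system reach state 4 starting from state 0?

After dropping false guards: 17 live edges.
L0 = {0}
L1 = {7,8}  now seen {0,7,8}
L2 = {1,2,5}  now seen {0,1,2,5,7,8}
L3 = {3,4,6}  now seen {0,1,2,3,4,5,6,7,8}
Reachable = {0,1,2,3,4,5,6,7,8}
witness 4: a·c·a

Answer: REACHABLE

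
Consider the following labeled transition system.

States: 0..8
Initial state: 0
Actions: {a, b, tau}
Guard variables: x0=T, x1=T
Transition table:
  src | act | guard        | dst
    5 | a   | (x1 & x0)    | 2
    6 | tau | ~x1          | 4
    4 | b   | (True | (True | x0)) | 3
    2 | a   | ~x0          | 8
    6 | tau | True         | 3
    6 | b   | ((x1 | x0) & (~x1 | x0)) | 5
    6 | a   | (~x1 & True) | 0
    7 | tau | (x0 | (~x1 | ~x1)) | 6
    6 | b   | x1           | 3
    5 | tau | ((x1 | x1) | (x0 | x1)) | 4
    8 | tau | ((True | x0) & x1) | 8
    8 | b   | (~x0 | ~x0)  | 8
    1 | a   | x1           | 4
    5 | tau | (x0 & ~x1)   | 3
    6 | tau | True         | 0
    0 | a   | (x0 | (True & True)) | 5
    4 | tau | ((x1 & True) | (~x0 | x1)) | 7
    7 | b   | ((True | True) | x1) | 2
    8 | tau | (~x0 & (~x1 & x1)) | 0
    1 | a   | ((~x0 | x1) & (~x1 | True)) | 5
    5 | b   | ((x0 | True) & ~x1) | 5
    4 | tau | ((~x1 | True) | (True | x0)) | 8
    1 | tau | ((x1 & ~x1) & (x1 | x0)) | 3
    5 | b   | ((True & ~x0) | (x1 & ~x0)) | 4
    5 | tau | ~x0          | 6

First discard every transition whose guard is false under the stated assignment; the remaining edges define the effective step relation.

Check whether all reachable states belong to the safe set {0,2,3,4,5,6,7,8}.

Safe = {0,2,3,4,5,6,7,8}
Reach set: {0,2,3,4,5,6,7,8}
  0: ok
  2: ok
  3: ok
  4: ok
  5: ok
  6: ok
  7: ok
  8: ok

Answer: INVARIANT HOLDS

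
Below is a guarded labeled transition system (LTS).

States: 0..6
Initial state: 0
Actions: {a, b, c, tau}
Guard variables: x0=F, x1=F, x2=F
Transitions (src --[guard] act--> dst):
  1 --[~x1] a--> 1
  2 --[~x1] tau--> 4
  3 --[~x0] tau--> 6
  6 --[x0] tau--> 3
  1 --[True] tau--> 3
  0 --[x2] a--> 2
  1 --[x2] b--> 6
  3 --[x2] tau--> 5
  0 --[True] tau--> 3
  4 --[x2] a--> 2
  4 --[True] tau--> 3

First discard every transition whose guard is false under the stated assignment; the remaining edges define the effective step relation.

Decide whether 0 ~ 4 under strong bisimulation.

Answer: BISIMILAR

Analysis:
Bisimulation quotient by refinement:
  round 0: {{0,1,2,3,4,5,6}}
  round 1: {{0,2,3,4},{1},{5,6}}
  round 2: {{0,2,4},{1},{3},{5,6}}
  round 3: {{0,4},{1},{2},{3},{5,6}}
Fixed point at round 4; 5 class(es).
0∈{0,4}, 4∈{0,4}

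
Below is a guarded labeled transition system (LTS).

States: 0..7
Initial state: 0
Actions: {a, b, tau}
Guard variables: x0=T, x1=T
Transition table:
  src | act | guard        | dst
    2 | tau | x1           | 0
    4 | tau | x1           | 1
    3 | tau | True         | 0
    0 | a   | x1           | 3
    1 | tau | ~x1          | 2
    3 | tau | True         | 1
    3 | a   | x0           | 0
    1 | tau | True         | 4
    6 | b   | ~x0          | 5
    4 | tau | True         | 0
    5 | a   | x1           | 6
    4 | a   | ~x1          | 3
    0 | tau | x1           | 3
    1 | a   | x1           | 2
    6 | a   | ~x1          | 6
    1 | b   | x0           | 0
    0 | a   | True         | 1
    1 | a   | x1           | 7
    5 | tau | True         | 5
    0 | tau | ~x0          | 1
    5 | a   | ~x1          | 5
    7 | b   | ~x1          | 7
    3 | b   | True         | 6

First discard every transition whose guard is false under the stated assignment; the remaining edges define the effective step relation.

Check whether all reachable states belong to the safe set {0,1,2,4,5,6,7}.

Answer: INVARIANT VIOLATED at state 3

Trace:
Safe = {0,1,2,4,5,6,7}
Reach set: {0,1,2,3,4,6,7}
  0: safe
  1: safe
  2: safe
  3: ✗ unsafe
  4: safe
  6: safe
  7: safe
counterexample path to 3: a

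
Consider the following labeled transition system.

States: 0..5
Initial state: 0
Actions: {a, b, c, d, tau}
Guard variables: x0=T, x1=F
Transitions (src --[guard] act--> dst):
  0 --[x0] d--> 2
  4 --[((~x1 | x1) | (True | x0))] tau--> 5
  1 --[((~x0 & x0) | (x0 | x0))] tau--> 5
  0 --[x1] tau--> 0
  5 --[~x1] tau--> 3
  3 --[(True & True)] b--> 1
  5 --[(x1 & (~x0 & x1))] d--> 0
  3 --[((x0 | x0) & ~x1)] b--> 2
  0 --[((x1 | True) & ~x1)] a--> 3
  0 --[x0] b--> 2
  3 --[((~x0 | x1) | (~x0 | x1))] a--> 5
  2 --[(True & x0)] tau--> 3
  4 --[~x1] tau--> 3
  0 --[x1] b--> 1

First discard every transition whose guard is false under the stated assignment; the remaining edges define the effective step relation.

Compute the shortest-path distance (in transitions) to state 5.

Layered search for 5:
  L0 = {0}
  L1 = {2,3}
  L2 = {1}
  L3 = {5}
5 enters at depth 3; path a·b·tau

Answer: 3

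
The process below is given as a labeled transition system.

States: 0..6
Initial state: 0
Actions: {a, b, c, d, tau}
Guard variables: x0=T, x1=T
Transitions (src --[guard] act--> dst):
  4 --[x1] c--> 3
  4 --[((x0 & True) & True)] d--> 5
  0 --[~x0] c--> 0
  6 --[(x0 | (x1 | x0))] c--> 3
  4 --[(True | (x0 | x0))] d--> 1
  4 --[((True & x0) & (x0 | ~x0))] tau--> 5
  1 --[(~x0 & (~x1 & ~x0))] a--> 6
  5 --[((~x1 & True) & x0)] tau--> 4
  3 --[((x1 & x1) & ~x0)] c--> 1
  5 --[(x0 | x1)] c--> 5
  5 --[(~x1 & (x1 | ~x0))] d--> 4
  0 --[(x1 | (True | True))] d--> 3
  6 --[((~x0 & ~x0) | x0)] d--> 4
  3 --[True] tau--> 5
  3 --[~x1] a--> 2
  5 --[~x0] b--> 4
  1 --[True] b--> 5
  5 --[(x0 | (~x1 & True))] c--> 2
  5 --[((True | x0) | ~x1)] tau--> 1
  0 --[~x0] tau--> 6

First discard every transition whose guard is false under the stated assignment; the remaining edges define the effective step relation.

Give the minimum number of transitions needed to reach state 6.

BFS to 6:
  L0 = {0}
  L1 = {3}
  L2 = {5}
  L3 = {1,2}
6 never appears.

Answer: UNREACHABLE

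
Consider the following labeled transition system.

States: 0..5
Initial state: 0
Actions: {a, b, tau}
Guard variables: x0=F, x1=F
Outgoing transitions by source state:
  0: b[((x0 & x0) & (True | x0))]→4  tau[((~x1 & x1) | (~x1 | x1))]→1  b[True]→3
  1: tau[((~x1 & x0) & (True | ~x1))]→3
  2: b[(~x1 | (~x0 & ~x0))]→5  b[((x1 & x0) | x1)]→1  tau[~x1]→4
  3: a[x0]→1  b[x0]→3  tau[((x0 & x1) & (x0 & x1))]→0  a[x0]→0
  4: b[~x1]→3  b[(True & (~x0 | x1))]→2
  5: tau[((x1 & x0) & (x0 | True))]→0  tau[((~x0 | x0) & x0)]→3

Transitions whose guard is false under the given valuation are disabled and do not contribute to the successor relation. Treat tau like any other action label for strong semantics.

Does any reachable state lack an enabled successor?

R = {0,1,3}
  0: b→3  tau→1  [2 out]
  1: ∅  [STUCK]
  3: ∅  [STUCK]
witness 1: tau

Answer: DEADLOCK at state 1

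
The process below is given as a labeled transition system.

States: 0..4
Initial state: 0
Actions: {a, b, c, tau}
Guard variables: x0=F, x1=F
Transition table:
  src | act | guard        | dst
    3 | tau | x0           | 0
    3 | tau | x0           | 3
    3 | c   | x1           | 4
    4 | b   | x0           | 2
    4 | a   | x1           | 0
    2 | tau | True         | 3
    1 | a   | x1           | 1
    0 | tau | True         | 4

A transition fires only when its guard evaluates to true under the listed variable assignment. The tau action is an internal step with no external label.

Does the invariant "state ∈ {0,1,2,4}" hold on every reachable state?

Inv-set: {0,1,2,4}
Reach set: {0,4}
  0: ✓
  4: ✓

Answer: INVARIANT HOLDS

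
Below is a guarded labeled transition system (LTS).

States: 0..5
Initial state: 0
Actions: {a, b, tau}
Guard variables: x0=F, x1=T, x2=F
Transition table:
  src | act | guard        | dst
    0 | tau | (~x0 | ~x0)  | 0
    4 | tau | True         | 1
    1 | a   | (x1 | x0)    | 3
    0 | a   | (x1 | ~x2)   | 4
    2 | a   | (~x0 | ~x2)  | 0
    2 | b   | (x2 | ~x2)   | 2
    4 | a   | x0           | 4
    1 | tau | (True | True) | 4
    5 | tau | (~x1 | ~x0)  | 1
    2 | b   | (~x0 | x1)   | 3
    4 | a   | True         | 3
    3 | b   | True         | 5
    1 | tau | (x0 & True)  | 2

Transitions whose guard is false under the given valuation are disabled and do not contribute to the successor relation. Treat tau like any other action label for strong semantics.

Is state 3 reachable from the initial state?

Answer: REACHABLE

Trace:
11 transition(s) survive guard evaluation.
L0 = {0}
L1 = {4}  total {0,4}
L2 = {1,3}  total {0,1,3,4}
L3 = {5}  total {0,1,3,4,5}
R = {0,1,3,4,5}
Path to 3: a·a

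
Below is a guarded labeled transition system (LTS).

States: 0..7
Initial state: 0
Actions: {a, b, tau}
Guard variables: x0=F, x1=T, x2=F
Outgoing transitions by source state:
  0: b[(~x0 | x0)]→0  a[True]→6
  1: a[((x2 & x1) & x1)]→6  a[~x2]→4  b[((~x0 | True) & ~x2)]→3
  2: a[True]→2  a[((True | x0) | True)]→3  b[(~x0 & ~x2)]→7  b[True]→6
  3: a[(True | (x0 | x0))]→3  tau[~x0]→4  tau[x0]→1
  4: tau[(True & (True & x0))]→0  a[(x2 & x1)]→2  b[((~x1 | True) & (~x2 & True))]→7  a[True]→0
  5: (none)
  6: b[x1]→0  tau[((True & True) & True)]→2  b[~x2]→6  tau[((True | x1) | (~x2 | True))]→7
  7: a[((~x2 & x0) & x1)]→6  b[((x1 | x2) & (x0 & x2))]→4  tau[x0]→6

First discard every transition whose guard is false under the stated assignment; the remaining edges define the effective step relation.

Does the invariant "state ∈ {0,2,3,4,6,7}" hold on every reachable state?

Inv-set: {0,2,3,4,6,7}
Reach set: {0,2,3,4,6,7}
  0: ok
  2: ok
  3: ok
  4: ok
  6: ok
  7: ok

Answer: INVARIANT HOLDS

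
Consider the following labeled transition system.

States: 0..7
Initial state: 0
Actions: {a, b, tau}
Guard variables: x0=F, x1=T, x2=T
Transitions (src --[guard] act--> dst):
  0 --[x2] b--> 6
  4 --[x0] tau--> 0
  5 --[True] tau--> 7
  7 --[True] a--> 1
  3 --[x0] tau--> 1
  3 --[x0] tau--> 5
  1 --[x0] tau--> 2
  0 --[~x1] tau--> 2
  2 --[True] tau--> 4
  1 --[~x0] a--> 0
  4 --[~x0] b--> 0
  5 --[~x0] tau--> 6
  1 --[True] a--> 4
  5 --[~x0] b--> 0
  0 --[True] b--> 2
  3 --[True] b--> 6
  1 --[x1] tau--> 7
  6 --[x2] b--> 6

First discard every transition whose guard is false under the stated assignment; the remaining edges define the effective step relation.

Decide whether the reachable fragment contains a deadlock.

R = {0,2,4,6}
  0: b→2  b→6  [deg 2]
  2: tau→4  [deg 1]
  4: b→0  [deg 1]
  6: b→6  [deg 1]

Answer: DEADLOCK-FREE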